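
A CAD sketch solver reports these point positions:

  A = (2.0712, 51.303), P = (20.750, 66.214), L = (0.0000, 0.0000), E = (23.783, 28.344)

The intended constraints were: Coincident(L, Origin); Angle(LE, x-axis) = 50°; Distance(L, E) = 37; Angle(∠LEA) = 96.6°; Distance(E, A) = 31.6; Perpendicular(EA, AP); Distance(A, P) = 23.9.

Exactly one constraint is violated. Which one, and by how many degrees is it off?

Perpendicular(EA, AP) — off by 4.80°.

L = (0.00, 0.00) ✓; LE at 50.00° ✓; |LE| = 37.00 ✓; ∠LEA = 96.60° ✓; |EA| = 31.60 ✓; ∠(EA, AP) = 94.80° ✗; |AP| = 23.90 ✓.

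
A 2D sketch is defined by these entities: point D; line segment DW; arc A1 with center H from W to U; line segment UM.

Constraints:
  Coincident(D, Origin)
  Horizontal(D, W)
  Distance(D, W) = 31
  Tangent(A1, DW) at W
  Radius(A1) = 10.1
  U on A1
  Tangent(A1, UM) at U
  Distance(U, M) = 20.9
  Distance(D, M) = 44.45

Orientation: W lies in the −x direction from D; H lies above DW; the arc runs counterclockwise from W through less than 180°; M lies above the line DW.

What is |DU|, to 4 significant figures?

25.71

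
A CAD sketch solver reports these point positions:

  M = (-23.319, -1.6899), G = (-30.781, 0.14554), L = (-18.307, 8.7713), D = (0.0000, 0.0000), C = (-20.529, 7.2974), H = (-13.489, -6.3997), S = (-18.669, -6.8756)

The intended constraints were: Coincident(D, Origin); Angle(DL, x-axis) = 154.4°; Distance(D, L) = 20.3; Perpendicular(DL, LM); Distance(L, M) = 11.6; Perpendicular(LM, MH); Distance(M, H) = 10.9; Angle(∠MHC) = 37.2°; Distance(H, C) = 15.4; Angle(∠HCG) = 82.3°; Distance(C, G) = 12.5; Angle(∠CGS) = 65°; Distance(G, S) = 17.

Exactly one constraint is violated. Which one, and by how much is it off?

Distance(G, S) = 17 — off by 3.00.

D = (0.00, 0.00) ✓; DL at 154.4° ✓; |DL| = 20.30 ✓; ∠(DL, LM) = 90.00° ✓; |LM| = 11.60 ✓; ∠(LM, MH) = 90.00° ✓; |MH| = 10.90 ✓; ∠MHC = 37.20° ✓; |HC| = 15.40 ✓; ∠HCG = 82.30° ✓; |CG| = 12.50 ✓; ∠CGS = 65.00° ✓; |GS| = 14.00 ✗.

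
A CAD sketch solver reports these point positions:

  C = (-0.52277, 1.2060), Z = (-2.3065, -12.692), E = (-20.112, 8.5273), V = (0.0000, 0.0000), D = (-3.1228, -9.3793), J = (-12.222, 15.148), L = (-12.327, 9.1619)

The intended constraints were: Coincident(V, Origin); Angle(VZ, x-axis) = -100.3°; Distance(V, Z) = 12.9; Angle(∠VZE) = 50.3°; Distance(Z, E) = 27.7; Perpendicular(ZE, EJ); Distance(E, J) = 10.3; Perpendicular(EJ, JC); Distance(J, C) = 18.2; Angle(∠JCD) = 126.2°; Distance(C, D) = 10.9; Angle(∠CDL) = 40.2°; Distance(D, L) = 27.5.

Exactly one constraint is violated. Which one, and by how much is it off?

Distance(D, L) = 27.5 — off by 6.80.

V = (0.00, 0.00) ✓; VZ at -100.3° ✓; |VZ| = 12.90 ✓; ∠VZE = 50.30° ✓; |ZE| = 27.70 ✓; ∠(ZE, EJ) = 90.00° ✓; |EJ| = 10.30 ✓; ∠(EJ, JC) = 90.00° ✓; |JC| = 18.20 ✓; ∠JCD = 126.2° ✓; |CD| = 10.90 ✓; ∠CDL = 40.20° ✓; |DL| = 20.70 ✗.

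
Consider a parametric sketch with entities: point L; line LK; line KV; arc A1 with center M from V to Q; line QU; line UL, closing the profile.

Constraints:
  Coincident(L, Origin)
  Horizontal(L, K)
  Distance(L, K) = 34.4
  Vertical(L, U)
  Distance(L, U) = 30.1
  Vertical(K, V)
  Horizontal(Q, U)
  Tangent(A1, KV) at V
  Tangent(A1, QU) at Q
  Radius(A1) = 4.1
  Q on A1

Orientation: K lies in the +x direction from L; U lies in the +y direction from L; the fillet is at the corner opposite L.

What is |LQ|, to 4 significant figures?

42.71

L is at the origin; L and K share the same y with |LK| = 34.4 and K on the +x side, so K = (34.40, 0.000). LU is vertical with |LU| = 30.1 and U on the +y side, so U = (0.000, 30.10). The virtual corner opposite L is at (34.40, 30.10). Tangency of A1 to KV means the radius MV is perpendicular to KV and since A1 is tangent to QU there, MQ ⟂ QU, with radius 4.1, so the center M sits 4.1 in from both sides at M = (30.30, 26.00). That places the tangent points at V = (34.40, 26.00) on KV and Q = (30.30, 30.10) on QU. Then |LQ| = |Q − L| = 42.71.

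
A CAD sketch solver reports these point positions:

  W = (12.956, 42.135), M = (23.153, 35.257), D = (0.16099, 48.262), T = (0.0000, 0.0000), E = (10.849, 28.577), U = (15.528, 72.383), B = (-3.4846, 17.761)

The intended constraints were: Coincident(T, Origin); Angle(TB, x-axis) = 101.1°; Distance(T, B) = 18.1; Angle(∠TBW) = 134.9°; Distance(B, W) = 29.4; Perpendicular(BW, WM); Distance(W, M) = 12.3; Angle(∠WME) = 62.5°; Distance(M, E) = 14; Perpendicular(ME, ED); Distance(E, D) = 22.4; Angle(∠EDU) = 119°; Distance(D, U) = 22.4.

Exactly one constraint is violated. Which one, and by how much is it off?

Distance(D, U) = 22.4 — off by 6.20.

T = (0.00, 0.00) ✓; TB at 101.1° ✓; |TB| = 18.10 ✓; ∠TBW = 134.9° ✓; |BW| = 29.40 ✓; ∠(BW, WM) = 90.00° ✓; |WM| = 12.30 ✓; ∠WME = 62.50° ✓; |ME| = 14.00 ✓; ∠(ME, ED) = 90.00° ✓; |ED| = 22.40 ✓; ∠EDU = 119.0° ✓; |DU| = 28.60 ✗.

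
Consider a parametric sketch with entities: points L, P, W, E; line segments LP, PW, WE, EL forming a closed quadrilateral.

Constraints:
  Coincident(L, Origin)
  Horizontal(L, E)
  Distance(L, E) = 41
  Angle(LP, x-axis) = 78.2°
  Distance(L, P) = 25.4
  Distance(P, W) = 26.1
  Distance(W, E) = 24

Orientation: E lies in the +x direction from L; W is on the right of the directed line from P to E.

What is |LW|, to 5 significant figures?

17.130

L is at the origin; LE is horizontal with |LE| = 41.0 and E in +x, so E = (41.0, 0). LP runs at 78.2° with |LP| = 25.4, so P = (5.1942, 24.863). W is determined by |PW| = 26.1 and |WE| = 24.0 together: it lies at the intersection of circle(P, 26.1) and circle(E, 24.0). With |PE| = 43.592, the foot of the radical line on PE is 23.003 from P and the perpendicular offset is √(26.1² − 23.003²) = 12.332. Taking the right-of-PE solution: W = (17.054, 1.6135).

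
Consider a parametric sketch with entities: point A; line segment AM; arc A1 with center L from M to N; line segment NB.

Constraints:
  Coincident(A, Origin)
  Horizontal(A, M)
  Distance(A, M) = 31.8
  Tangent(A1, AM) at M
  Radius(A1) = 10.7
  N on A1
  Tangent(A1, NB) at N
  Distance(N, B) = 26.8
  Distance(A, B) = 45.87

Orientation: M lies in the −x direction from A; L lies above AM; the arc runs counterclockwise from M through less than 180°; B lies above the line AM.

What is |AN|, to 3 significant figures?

24.4

A is at the origin; AM is horizontal with |AM| = 31.8 and M on the −x side, so M = (-31.8, 0.00). Tangency of A1 to AM means the radius LM is perpendicular to AM, so L = M + (0, 10.7) = (-31.8, 10.7). Since LN ⟂ NB (tangency), |LB| = √(10.7² + 26.8²) = 28.9 regardless of where N sits on A1. So B lies on both circle(A, 45.87) and circle(L, 28.9); the above-AM intersection is B = (-24.7, 38.7). N is the foot of the tangent from B: N = (-21.2, 12.1).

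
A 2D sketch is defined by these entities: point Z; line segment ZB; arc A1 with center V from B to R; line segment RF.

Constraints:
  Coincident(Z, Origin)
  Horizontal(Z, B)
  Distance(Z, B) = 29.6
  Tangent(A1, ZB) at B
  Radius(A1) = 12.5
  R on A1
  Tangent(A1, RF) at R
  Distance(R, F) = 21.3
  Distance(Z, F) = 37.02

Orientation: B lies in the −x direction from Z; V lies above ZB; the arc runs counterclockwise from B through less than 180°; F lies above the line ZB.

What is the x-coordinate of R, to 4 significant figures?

-17.11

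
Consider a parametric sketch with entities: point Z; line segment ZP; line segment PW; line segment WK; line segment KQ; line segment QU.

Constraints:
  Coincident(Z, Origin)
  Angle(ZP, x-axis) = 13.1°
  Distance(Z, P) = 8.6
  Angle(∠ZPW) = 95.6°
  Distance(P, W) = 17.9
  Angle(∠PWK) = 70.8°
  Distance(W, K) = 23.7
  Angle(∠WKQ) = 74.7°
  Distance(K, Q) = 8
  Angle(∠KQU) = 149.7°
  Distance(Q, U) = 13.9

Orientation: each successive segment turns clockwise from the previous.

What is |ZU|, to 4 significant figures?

3.640

Z is at the origin; ZP runs at 13.1° with length 8.6, so P = (8.376, 1.949). ∠ZPW = 95.6° gives PW at -71.30° from the x-axis; with |PW| = 17.9, W = (14.12, -15.01). ∠PWK = 70.8° gives WK at 179.5° from the x-axis; with |WK| = 23.7, K = (-9.584, -14.80). ∠WKQ = 74.7° gives KQ at 74.20° from the x-axis; with |KQ| = 8.0, Q = (-7.406, -7.101). ∠KQU = 149.7° gives QU at 43.90° from the x-axis; with |QU| = 13.9, U = (2.610, 2.537). Then |ZU| = |U − Z| = 3.640.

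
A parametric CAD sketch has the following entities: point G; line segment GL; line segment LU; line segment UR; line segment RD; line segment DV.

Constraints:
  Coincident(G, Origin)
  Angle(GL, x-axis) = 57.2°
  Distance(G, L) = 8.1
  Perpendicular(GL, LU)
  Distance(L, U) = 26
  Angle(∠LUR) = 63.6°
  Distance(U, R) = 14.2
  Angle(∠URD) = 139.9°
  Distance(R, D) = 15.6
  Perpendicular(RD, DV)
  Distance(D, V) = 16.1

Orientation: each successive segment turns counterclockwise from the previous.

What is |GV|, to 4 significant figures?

4.060

∠URD = 139.9° gives RD at -56.30° from the x-axis; with |RD| = 15.6, D = (-10.39, -6.197). RD is perpendicular to DV, so DV runs at 33.70°; with |DV| = 16.1, V = (3.000, 2.736). Then |GV| = |V − G| = 4.060.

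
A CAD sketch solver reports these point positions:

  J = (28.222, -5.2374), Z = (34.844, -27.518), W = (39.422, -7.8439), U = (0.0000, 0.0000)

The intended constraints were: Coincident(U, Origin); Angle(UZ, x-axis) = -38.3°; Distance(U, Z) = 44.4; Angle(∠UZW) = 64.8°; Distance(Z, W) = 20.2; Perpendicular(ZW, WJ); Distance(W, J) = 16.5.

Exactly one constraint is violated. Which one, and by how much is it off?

Distance(W, J) = 16.5 — off by 5.00.

U = (0.00, 0.00) ✓; UZ at -38.30° ✓; |UZ| = 44.40 ✓; ∠UZW = 64.80° ✓; |ZW| = 20.20 ✓; ∠(ZW, WJ) = 90.00° ✓; |WJ| = 11.50 ✗.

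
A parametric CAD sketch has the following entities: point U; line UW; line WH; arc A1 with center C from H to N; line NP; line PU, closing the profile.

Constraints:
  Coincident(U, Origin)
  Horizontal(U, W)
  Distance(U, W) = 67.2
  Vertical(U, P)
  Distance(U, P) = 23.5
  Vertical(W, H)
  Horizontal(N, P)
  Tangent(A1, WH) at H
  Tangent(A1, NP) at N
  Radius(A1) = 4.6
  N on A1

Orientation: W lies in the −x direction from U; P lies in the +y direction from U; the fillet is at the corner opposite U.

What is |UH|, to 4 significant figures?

69.81

U is at the origin; U and W share the same y with |UW| = 67.2 and W on the −x side, so W = (-67.20, 0.000). U and P share the same x with |UP| = 23.5 and P on the +y side, so P = (0.000, 23.50). The virtual corner opposite U is at (-67.20, 23.50). The tangent condition forces CH to be normal to WH and tangency of A1 to NP means the radius CN is perpendicular to NP, with radius 4.6, so the center C sits 4.6 in from both sides at C = (-62.60, 18.90). That places the tangent points at H = (-67.20, 18.90) on WH and N = (-62.60, 23.50) on NP. Then |UH| = |H − U| = 69.81.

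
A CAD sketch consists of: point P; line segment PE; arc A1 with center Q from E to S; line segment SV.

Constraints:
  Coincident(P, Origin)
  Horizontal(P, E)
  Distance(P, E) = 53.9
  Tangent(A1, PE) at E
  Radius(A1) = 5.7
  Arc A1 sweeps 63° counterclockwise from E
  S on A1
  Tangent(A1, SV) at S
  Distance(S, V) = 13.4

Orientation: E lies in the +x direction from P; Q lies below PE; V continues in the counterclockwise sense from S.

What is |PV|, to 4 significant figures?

45.31

P is at the origin; P and E share the same y with |PE| = 53.9 and E on the +x side, so E = (53.90, 0.000). Since A1 is tangent to PE there, QE ⟂ PE, so Q = E + (0, -5.7) = (53.90, -5.700). On A1, E sits at bearing 90° from Q; a 63° counterclockwise sweep puts S at bearing 153°, so S = Q + 5.7·(cos 153°, sin 153°) = (48.82, -3.112). Since A1 is tangent to SV there, QS ⟂ SV, so SV runs along (−sin 153°, cos 153°); with |SV| = 13.4, V = (42.74, -15.05). Then |PV| = |V − P| = 45.31.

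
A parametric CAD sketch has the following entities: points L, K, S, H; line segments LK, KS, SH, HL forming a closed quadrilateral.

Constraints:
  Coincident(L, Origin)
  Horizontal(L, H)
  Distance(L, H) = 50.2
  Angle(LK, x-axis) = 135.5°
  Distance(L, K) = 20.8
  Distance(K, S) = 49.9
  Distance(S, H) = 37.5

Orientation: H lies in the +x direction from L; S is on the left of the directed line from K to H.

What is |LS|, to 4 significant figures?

45.48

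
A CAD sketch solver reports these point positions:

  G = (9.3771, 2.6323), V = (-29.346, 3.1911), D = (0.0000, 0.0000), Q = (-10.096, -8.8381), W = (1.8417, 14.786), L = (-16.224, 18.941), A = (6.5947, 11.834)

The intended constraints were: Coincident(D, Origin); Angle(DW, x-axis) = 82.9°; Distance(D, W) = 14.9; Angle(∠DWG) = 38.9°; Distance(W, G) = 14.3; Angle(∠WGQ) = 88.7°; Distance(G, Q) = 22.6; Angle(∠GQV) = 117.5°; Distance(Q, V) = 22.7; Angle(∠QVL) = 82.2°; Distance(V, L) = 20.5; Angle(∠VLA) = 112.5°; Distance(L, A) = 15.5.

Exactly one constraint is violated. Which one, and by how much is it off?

Distance(L, A) = 15.5 — off by 8.40.

D = (0.00, 0.00) ✓; DW at 82.90° ✓; |DW| = 14.90 ✓; ∠DWG = 38.90° ✓; |WG| = 14.30 ✓; ∠WGQ = 88.70° ✓; |GQ| = 22.60 ✓; ∠GQV = 117.5° ✓; |QV| = 22.70 ✓; ∠QVL = 82.20° ✓; |VL| = 20.50 ✓; ∠VLA = 112.5° ✓; |LA| = 23.90 ✗.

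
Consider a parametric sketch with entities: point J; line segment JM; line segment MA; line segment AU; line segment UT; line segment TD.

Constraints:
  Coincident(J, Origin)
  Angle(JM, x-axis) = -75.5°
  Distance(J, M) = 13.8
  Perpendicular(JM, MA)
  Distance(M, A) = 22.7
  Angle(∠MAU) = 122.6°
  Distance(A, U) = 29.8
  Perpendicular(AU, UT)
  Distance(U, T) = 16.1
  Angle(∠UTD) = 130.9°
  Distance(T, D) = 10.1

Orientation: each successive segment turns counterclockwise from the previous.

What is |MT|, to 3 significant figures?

42.1

J is at the origin; JM runs at -75.5° with length 13.8, so M = (3.46, -13.4). The perpendicularity gives MA at right angles to JM, so MA runs at 14.5°; with |MA| = 22.7, A = (25.4, -7.68). ∠MAU = 122.6° gives AU at 71.9° from the x-axis; with |AU| = 29.8, U = (34.7, 20.6). AU is perpendicular to UT, so UT runs at 162°; with |UT| = 16.1, T = (19.4, 25.7). Then |MT| = |T − M| = 42.1.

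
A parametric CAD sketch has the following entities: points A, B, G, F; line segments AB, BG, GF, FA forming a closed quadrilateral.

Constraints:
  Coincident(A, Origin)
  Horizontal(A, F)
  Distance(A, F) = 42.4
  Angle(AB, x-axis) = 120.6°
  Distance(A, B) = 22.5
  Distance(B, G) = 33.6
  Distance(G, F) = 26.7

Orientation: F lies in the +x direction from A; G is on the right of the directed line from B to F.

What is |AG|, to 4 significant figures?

15.71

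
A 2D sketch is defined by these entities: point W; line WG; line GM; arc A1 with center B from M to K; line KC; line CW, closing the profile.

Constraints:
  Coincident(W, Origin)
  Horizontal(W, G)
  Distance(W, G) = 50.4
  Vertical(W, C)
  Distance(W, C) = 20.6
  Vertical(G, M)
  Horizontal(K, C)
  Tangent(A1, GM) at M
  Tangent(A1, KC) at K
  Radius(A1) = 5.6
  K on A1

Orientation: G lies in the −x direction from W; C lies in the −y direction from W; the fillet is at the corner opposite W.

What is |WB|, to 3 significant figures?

47.2

W is at the origin; W and G share the same y with |WG| = 50.4 and G on the −x side, so G = (-50.4, 0.00). W and C share the same x with |WC| = 20.6 and C on the −y side, so C = (0.00, -20.6). The virtual corner opposite W is at (-50.4, -20.6). Tangency of A1 to GM means the radius BM is perpendicular to GM and since A1 is tangent to KC there, BK ⟂ KC, with radius 5.6, so the center B sits 5.6 in from both sides at B = (-44.8, -15.0). Then |WB| = |B − W| = 47.2.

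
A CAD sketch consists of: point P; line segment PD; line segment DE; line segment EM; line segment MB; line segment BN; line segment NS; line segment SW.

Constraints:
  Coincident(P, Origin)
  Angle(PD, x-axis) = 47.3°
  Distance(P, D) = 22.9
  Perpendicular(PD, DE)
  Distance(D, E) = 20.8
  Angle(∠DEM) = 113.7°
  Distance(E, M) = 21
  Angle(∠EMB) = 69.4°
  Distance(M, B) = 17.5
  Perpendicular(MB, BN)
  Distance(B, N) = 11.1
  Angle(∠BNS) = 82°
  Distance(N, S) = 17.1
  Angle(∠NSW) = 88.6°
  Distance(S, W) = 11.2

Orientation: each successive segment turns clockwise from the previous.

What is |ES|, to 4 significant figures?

12.89

MB ⟂ BN, so BN runs at 50.40°; with |BN| = 11.1, N = (17.57, 2.576). ∠BNS = 82.0° gives NS at -47.60° from the x-axis; with |NS| = 17.1, S = (29.10, -10.05). Then |ES| = |S − E| = 12.89.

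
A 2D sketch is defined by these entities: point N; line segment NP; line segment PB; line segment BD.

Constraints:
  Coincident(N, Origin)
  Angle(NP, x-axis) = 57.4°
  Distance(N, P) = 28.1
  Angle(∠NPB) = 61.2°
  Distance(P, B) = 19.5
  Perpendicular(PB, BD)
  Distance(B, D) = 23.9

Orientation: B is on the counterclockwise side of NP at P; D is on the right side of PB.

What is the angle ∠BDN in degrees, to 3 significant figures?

7.01°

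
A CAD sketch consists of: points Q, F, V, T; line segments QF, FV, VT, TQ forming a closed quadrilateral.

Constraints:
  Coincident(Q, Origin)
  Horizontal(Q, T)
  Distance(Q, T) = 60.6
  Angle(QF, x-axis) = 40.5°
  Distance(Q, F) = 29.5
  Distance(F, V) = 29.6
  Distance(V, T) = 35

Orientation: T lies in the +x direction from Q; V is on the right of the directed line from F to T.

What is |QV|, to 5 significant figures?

28.894

Checks: |FV| = 29.60 ✓; |VT| = 35.00 ✓.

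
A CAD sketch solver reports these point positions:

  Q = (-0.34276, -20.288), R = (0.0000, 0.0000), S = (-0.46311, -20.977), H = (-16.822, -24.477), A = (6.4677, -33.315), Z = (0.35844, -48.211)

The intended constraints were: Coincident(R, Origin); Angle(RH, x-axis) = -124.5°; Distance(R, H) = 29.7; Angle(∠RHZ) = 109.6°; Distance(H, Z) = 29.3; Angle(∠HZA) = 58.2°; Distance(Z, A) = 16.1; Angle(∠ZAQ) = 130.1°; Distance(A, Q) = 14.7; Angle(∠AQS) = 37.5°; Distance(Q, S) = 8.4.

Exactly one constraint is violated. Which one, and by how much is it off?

Distance(Q, S) = 8.4 — off by 7.70.

R = (0.00, 0.00) ✓; RH at -124.5° ✓; |RH| = 29.70 ✓; ∠RHZ = 109.6° ✓; |HZ| = 29.30 ✓; ∠HZA = 58.20° ✓; |ZA| = 16.10 ✓; ∠ZAQ = 130.1° ✓; |AQ| = 14.70 ✓; ∠AQS = 37.51° ✓; |QS| = 0.6994 ✗.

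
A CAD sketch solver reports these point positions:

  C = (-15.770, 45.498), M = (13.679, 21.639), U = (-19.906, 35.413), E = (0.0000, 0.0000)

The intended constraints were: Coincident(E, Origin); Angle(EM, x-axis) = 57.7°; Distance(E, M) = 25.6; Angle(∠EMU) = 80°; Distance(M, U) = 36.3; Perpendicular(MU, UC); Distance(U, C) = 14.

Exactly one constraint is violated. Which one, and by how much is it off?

Distance(U, C) = 14 — off by 3.10.

E = (0.00, 0.00) ✓; EM at 57.70° ✓; |EM| = 25.60 ✓; ∠EMU = 80.00° ✓; |MU| = 36.30 ✓; ∠(MU, UC) = 90.00° ✓; |UC| = 10.90 ✗.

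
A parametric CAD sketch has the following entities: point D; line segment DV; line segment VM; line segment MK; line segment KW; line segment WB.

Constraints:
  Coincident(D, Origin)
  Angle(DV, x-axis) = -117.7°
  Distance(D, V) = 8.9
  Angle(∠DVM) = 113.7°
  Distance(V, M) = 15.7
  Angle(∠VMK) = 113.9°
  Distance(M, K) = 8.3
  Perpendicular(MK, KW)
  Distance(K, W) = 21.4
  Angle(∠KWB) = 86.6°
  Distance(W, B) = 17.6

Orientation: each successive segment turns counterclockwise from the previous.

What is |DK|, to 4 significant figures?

22.65

D is at the origin; DV runs at -117.7° with length 8.9, so V = (-4.137, -7.880). ∠DVM = 113.7° gives VM at -51.40° from the x-axis; with |VM| = 15.7, M = (5.658, -20.15). ∠VMK = 113.9° gives MK at 14.70° from the x-axis; with |MK| = 8.3, K = (13.69, -18.04). Then |DK| = |K − D| = 22.65.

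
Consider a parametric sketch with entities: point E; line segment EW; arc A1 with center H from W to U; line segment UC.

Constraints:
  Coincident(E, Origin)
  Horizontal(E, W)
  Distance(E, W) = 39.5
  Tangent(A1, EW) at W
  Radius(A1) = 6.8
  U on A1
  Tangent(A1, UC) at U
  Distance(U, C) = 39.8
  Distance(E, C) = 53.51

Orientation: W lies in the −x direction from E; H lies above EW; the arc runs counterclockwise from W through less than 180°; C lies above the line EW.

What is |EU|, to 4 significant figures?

33.29

Checks: E = (0.00, 0.00) ✓; |HU| = 6.800 ✓; ∠(HU, UC) = 90.00° ✓; |UC| = 39.80 ✓; |EC| = 53.51 ✓.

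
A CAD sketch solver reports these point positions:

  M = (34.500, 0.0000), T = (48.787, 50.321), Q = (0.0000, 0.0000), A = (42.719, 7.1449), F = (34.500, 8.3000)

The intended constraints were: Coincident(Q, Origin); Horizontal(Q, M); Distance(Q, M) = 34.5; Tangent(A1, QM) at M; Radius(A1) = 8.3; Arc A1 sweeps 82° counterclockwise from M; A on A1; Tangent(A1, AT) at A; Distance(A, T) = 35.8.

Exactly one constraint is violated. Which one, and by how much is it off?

Distance(A, T) = 35.8 — off by 7.80.

Q = (0.00, 0.00) ✓; Q.y = 0.00, M.y = 0.00 ✓; |QM| = 34.50 ✓; ∠(FM, MQ) = 90.00° ✓; |FM| = 8.300 ✓; bearing(F→A) − bearing(F→M) = 82.00° ✓; |FA| = 8.300 ✓; ∠(FA, AT) = 90.00° ✓; |AT| = 43.60 ✗.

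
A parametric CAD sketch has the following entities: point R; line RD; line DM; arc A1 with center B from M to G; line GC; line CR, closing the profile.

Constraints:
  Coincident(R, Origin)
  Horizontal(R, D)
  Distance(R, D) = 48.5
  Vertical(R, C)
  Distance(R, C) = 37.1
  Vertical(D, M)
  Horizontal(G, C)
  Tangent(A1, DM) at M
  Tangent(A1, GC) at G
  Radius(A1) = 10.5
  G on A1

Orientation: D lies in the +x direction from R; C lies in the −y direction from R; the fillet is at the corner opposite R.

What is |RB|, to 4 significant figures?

46.38

R is at the origin; RD is horizontal with |RD| = 48.5 and D on the +x side, so D = (48.50, 0.000). R and C share the same x with |RC| = 37.1 and C on the −y side, so C = (0.000, -37.10). The virtual corner opposite R is at (48.50, -37.10). Tangency of A1 to DM means the radius BM is perpendicular to DM and tangency of A1 to GC means the radius BG is perpendicular to GC, with radius 10.5, so the center B sits 10.5 in from both sides at B = (38.00, -26.60). Then |RB| = |B − R| = 46.38.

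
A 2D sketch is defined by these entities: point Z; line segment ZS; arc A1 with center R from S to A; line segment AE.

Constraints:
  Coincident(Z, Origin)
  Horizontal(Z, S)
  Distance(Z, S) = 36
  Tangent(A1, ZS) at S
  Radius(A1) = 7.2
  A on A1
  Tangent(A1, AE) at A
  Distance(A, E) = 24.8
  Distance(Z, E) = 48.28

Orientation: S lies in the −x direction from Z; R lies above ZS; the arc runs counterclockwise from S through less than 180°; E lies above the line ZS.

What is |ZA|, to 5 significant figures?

30.392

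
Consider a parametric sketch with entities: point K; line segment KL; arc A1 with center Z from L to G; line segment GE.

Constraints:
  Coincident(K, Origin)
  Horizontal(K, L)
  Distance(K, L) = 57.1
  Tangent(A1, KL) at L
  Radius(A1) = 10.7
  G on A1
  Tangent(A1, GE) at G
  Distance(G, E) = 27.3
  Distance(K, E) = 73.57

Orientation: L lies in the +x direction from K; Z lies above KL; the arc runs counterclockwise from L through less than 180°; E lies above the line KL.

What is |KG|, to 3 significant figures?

68.8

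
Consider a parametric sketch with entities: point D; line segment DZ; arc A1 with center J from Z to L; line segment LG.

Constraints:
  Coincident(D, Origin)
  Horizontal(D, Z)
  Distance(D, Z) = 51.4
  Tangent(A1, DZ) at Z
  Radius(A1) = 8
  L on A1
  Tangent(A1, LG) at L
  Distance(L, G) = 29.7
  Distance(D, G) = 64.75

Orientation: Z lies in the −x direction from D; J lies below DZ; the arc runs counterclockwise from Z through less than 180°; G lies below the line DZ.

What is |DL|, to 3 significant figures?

60.0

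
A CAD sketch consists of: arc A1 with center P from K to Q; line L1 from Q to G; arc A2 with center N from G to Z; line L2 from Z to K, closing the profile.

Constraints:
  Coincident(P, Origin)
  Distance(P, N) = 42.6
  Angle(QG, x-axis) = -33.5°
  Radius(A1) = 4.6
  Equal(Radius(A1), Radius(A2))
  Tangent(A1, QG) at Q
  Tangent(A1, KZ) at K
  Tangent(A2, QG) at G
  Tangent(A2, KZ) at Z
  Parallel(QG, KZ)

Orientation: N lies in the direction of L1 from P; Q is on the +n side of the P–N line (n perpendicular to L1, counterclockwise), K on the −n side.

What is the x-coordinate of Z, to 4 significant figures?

32.98

The slot axis is L1's direction at -33.5°, so u = (cos -33.5°, sin -33.5°) = (0.8339, -0.5519) and n = (−sin -33.5°, cos -33.5°) = (0.5519, 0.8339). P is at the origin and N lies 42.6 along u from P, so N = 42.6·u = (35.52, -23.51). Tangency of A1 to both parallel lines with radius 4.6 puts Q and K at P ± 4.6·n: Q = (2.539, 3.836), K = (-2.539, -3.836). Equal radii place G and Z the same way about N: G = N + 4.6·n = (38.06, -19.68), Z = N − 4.6·n = (32.98, -27.35). So Z.x = 32.98.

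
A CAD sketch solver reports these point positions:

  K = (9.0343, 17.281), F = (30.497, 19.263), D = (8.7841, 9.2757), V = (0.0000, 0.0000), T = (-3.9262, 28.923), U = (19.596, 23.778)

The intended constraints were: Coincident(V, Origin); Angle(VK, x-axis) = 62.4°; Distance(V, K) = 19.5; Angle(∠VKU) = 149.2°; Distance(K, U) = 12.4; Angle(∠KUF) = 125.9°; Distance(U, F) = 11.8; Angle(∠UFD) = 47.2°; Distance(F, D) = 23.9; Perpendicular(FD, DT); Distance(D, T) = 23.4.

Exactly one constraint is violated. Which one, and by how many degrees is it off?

Perpendicular(FD, DT) — off by 8.20°.

V = (0.00, 0.00) ✓; VK at 62.40° ✓; |VK| = 19.50 ✓; ∠VKU = 149.2° ✓; |KU| = 12.40 ✓; ∠KUF = 125.9° ✓; |UF| = 11.80 ✓; ∠UFD = 47.20° ✓; |FD| = 23.90 ✓; ∠(FD, DT) = 81.80° ✗; |DT| = 23.40 ✓.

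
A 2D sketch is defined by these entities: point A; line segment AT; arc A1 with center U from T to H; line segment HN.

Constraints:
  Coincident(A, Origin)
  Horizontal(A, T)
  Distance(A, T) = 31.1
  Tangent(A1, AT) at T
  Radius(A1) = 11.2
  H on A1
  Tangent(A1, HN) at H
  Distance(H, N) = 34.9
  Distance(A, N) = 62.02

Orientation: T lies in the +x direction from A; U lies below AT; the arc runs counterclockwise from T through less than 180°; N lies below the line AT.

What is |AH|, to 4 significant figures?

27.87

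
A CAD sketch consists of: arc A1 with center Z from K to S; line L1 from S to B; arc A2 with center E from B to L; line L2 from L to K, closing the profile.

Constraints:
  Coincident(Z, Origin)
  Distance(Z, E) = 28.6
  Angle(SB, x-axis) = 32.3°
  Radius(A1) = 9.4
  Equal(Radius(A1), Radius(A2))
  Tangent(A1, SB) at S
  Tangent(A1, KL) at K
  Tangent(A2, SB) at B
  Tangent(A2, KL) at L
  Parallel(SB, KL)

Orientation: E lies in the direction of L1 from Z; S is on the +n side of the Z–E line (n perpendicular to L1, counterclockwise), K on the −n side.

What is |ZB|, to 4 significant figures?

30.11

Tangency of A1 to both parallel lines with radius 9.4 puts S and K at Z ± 9.4·n: S = (-5.023, 7.945), K = (5.023, -7.945). Equal radii place B and L the same way about E: B = E + 9.4·n = (19.15, 23.23), L = E − 9.4·n = (29.20, 7.337). Then |ZB| = |B − Z| = 30.11.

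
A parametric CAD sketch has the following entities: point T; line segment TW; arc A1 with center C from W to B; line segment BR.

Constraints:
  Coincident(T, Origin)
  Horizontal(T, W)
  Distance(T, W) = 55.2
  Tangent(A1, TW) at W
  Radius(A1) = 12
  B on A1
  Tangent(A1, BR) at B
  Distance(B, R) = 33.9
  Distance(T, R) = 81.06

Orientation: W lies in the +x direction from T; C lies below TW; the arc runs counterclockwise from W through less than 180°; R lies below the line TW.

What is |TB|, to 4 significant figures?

49.71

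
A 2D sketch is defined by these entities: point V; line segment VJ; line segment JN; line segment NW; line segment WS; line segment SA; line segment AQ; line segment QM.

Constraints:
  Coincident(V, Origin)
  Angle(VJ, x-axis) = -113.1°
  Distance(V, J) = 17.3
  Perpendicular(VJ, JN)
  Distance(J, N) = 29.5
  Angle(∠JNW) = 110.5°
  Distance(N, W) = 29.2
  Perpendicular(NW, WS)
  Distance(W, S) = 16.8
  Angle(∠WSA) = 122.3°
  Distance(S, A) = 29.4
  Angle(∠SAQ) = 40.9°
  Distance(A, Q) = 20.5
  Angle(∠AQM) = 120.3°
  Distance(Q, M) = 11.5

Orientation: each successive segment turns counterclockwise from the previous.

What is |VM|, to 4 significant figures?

28.19

V is at the origin; VJ runs at -113.1° with length 17.3, so J = (-6.787, -15.91). VJ ⟂ JN, so JN runs at -23.10°; with |JN| = 29.5, N = (20.35, -27.49). ∠JNW = 110.5° gives NW at 46.40° from the x-axis; with |NW| = 29.2, W = (40.48, -6.341). NW is perpendicular to WS, so WS runs at 136.4°; with |WS| = 16.8, S = (28.32, 5.245). ∠WSA = 122.3° gives SA at -165.9° from the x-axis; with |SA| = 29.4, A = (-0.1961, -1.918). ∠SAQ = 40.9° gives AQ at -26.80° from the x-axis; with |AQ| = 20.5, Q = (18.10, -11.16). ∠AQM = 120.3° gives QM at 32.90° from the x-axis; with |QM| = 11.5, M = (27.76, -4.914). Then |VM| = |M − V| = 28.19.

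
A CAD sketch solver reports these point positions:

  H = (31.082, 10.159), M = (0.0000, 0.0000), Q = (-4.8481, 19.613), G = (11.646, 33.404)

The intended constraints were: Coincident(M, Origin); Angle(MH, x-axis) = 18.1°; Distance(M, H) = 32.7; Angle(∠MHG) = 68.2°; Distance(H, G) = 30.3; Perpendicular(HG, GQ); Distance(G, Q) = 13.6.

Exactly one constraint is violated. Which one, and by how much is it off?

Distance(G, Q) = 13.6 — off by 7.90.

M = (0.00, 0.00) ✓; MH at 18.10° ✓; |MH| = 32.70 ✓; ∠MHG = 68.20° ✓; |HG| = 30.30 ✓; ∠(HG, GQ) = 90.00° ✓; |GQ| = 21.50 ✗.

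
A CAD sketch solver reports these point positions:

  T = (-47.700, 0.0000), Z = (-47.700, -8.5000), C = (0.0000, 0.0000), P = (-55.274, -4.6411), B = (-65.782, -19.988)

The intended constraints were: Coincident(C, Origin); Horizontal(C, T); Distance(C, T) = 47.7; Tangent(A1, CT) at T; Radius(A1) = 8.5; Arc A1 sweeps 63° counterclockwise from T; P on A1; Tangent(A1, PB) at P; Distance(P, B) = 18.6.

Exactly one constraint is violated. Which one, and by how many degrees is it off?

Tangent(A1, PB) at P — off by 7.40°.

C = (0.00, 0.00) ✓; C.y = 0.00, T.y = 0.00 ✓; |CT| = 47.70 ✓; ∠(ZT, TC) = 90.00° ✓; |ZT| = 8.500 ✓; bearing(Z→P) − bearing(Z→T) = 63.00° ✓; |ZP| = 8.500 ✓; ∠(ZP, PB) = 97.40° ✗; |PB| = 18.60 ✓.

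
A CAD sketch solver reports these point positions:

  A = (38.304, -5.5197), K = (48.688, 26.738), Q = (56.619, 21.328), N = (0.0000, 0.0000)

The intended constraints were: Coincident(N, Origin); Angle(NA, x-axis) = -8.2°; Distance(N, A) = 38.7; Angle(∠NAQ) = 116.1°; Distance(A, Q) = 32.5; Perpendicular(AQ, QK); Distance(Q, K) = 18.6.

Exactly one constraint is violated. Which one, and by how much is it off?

Distance(Q, K) = 18.6 — off by 9.00.

N = (0.00, 0.00) ✓; NA at -8.200° ✓; |NA| = 38.70 ✓; ∠NAQ = 116.1° ✓; |AQ| = 32.50 ✓; ∠(AQ, QK) = 90.00° ✓; |QK| = 9.600 ✗.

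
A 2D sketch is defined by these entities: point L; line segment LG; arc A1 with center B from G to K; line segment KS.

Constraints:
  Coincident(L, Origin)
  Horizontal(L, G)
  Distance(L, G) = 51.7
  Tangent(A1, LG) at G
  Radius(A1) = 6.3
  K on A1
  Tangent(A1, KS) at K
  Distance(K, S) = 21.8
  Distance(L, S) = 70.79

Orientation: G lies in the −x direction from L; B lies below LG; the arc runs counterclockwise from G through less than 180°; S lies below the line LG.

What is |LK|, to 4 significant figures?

57.48

Checks: |BK| = 6.300 ✓; ∠(BK, KS) = 90.00° ✓; |KS| = 21.80 ✓; |LS| = 70.79 ✓.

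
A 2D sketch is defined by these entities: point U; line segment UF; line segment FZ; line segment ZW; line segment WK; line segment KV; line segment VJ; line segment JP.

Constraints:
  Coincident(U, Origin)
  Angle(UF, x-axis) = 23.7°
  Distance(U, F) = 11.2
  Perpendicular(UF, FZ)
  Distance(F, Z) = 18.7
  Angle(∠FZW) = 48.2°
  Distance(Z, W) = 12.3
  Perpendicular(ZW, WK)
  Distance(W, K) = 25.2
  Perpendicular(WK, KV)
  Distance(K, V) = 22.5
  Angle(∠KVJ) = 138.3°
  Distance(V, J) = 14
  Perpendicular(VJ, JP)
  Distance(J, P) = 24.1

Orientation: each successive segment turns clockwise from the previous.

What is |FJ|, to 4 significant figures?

33.17

WK ⟂ KV, so KV runs at -18.10°; with |KV| = 22.5, V = (35.30, 8.163). ∠KVJ = 138.3° gives VJ at -59.80° from the x-axis; with |VJ| = 14.0, J = (42.34, -3.937). Then |FJ| = |J − F| = 33.17.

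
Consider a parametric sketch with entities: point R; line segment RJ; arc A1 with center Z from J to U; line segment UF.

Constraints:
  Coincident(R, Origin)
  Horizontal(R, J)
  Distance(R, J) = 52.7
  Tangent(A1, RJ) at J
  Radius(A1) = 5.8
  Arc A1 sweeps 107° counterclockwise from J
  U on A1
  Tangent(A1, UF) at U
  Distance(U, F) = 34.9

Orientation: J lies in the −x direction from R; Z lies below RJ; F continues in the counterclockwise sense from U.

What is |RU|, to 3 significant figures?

58.7

R is at the origin; RJ is horizontal with |RJ| = 52.7 and J on the −x side, so J = (-52.7, 0.00). The tangent condition forces ZJ to be normal to RJ, so Z = J + (0, -5.8) = (-52.7, -5.80). On A1, J sits at bearing 90° from Z; a 107° counterclockwise sweep puts U at bearing 197°, so U = Z + 5.8·(cos 197°, sin 197°) = (-58.2, -7.50). Then |RU| = |U − R| = 58.7.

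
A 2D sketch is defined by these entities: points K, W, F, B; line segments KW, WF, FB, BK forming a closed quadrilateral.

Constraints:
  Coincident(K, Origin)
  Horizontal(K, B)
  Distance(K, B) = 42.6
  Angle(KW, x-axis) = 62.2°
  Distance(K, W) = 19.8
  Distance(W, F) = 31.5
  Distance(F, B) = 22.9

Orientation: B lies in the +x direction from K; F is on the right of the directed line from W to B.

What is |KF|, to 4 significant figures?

25.09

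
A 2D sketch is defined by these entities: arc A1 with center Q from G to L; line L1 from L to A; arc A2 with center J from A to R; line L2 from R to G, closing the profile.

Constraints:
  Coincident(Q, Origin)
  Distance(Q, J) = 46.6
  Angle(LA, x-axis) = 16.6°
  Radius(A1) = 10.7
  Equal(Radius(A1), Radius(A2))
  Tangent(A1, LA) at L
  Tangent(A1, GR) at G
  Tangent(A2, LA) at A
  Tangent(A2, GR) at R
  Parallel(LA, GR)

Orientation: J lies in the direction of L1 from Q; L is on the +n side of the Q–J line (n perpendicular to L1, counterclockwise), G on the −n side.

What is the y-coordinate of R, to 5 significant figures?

3.0590

Tangency of A1 to both parallel lines with radius 10.7 puts L and G at Q ± 10.7·n: L = (-3.0569, 10.254), G = (3.0569, -10.254). Equal radii place A and R the same way about J: A = J + 10.7·n = (41.601, 23.567), R = J − 10.7·n = (47.715, 3.0590). So R.y = 3.0590.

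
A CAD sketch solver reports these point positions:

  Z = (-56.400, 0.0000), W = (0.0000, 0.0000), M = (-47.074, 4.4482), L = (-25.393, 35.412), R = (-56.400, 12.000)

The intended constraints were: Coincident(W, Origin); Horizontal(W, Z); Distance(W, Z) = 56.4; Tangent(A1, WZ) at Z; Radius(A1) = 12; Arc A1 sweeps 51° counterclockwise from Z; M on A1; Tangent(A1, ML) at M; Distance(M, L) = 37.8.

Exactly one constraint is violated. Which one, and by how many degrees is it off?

Tangent(A1, ML) at M — off by 4.00°.

W = (0.00, 0.00) ✓; W.y = 0.00, Z.y = 0.00 ✓; |WZ| = 56.40 ✓; ∠(RZ, ZW) = 90.00° ✓; |RZ| = 12.00 ✓; bearing(R→M) − bearing(R→Z) = 51.00° ✓; |RM| = 12.00 ✓; ∠(RM, ML) = 86.00° ✗; |ML| = 37.80 ✓.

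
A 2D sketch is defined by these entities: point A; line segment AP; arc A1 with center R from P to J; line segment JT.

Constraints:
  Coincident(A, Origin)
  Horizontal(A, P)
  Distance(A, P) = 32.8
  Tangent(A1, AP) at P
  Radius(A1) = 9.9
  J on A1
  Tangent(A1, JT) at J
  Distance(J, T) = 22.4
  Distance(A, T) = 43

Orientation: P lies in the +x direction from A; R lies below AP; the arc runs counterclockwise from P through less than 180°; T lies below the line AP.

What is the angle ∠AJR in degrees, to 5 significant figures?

143.74°

Checks: ∠(RP, PA) = 90.00° ✓; |RJ| = 9.900 ✓; ∠(RJ, JT) = 90.00° ✓; |JT| = 22.40 ✓; |AT| = 43.00 ✓.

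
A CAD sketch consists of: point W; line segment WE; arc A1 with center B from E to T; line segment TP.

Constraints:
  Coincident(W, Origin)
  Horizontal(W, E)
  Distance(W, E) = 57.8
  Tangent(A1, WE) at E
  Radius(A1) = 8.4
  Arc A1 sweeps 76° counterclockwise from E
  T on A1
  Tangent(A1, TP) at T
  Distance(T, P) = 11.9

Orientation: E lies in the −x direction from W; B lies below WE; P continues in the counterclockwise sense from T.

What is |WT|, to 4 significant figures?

66.26

W is at the origin; W and E share the same y with |WE| = 57.8 and E on the −x side, so E = (-57.80, 0.000). Tangency of A1 to WE means the radius BE is perpendicular to WE, so B = E + (0, -8.4) = (-57.80, -8.400). On A1, E sits at bearing 90° from B; a 76° counterclockwise sweep puts T at bearing 166°, so T = B + 8.4·(cos 166°, sin 166°) = (-65.95, -6.368). Then |WT| = |T − W| = 66.26.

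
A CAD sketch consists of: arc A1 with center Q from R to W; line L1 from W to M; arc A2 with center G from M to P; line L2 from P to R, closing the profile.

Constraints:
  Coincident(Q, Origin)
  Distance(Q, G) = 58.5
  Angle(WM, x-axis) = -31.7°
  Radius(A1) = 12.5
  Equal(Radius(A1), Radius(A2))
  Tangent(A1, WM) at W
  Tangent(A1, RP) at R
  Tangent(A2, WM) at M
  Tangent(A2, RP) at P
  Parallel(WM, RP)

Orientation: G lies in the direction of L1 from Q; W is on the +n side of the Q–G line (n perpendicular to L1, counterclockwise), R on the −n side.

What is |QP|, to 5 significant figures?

59.821

Tangency of A1 to both parallel lines with radius 12.5 puts W and R at Q ± 12.5·n: W = (6.5684, 10.635), R = (-6.5684, -10.635). Equal radii place M and P the same way about G: M = G + 12.5·n = (56.341, -20.105), P = G − 12.5·n = (43.204, -41.375). Then |QP| = |P − Q| = 59.821.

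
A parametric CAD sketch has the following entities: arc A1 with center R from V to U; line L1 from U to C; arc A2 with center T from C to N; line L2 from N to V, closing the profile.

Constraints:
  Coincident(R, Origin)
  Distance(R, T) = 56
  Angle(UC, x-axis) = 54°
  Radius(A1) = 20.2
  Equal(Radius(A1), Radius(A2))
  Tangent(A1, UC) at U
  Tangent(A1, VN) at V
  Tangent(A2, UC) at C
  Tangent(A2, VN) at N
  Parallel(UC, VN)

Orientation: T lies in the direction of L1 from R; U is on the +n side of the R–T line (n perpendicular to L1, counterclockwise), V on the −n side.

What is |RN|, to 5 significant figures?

59.532

The slot axis is L1's direction at 54.0°, so u = (cos 54.0°, sin 54.0°) = (0.58779, 0.80902) and n = (−sin 54.0°, cos 54.0°) = (-0.80902, 0.58779). R is at the origin and T lies 56.0 along u from R, so T = 56.0·u = (32.916, 45.305). Tangency of A1 to both parallel lines with radius 20.2 puts U and V at R ± 20.2·n: U = (-16.342, 11.873), V = (16.342, -11.873). Equal radii place C and N the same way about T: C = T + 20.2·n = (16.574, 57.178), N = T − 20.2·n = (49.258, 33.432). Then |RN| = |N − R| = 59.532.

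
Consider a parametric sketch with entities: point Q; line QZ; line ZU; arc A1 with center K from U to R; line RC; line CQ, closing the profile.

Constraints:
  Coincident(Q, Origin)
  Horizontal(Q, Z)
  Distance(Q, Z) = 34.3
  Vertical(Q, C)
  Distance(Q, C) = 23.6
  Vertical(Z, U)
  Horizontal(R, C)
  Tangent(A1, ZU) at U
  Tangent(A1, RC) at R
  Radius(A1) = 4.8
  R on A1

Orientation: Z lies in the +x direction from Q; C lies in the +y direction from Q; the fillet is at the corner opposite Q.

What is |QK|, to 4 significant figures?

34.98

Q is at the origin; QZ is horizontal with |QZ| = 34.3 and Z on the +x side, so Z = (34.30, 0.000). Q and C share the same x with |QC| = 23.6 and C on the +y side, so C = (0.000, 23.60). The virtual corner opposite Q is at (34.30, 23.60). Tangency of A1 to ZU means the radius KU is perpendicular to ZU and A1 meets RC tangentially, so KR is at right angles to RC, with radius 4.8, so the center K sits 4.8 in from both sides at K = (29.50, 18.80). Then |QK| = |K − Q| = 34.98.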